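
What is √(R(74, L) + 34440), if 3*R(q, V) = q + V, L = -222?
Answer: 2*√77379/3 ≈ 185.45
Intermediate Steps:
R(q, V) = V/3 + q/3 (R(q, V) = (q + V)/3 = (V + q)/3 = V/3 + q/3)
√(R(74, L) + 34440) = √(((⅓)*(-222) + (⅓)*74) + 34440) = √((-74 + 74/3) + 34440) = √(-148/3 + 34440) = √(103172/3) = 2*√77379/3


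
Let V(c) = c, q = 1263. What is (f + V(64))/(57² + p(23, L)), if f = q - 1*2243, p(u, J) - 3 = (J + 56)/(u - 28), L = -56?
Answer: -229/813 ≈ -0.28167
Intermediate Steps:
p(u, J) = 3 + (56 + J)/(-28 + u) (p(u, J) = 3 + (J + 56)/(u - 28) = 3 + (56 + J)/(-28 + u))
f = -980 (f = 1263 - 1*2243 = 1263 - 2243 = -980)
(f + V(64))/(57² + p(23, L)) = (-980 + 64)/(57² + (-28 - 56 + 3*23)/(-28 + 23)) = -916/(3249 + (-28 - 56 + 69)/(-5)) = -916/(3249 - ⅕*(-15)) = -916/(3249 + 3) = -916/3252 = -916*1/3252 = -229/813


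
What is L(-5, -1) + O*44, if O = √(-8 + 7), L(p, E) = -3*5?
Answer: -15 + 44*I ≈ -15.0 + 44.0*I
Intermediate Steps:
L(p, E) = -15
O = I (O = √(-1) = I ≈ 1.0*I)
L(-5, -1) + O*44 = -15 + I*44 = -15 + 44*I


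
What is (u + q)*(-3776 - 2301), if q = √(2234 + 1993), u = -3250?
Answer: 19750250 - 6077*√4227 ≈ 1.9355e+7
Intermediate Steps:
q = √4227 ≈ 65.015
(u + q)*(-3776 - 2301) = (-3250 + √4227)*(-3776 - 2301) = (-3250 + √4227)*(-6077) = 19750250 - 6077*√4227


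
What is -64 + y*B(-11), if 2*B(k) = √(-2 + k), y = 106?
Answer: -64 + 53*I*√13 ≈ -64.0 + 191.09*I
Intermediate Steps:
B(k) = √(-2 + k)/2
-64 + y*B(-11) = -64 + 106*(√(-2 - 11)/2) = -64 + 106*(√(-13)/2) = -64 + 106*((I*√13)/2) = -64 + 106*(I*√13/2) = -64 + 53*I*√13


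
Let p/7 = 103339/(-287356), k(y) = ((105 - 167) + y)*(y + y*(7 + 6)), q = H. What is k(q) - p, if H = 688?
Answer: 1732651656365/287356 ≈ 6.0296e+6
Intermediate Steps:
q = 688
k(y) = 14*y*(-62 + y) (k(y) = (-62 + y)*(y + y*13) = (-62 + y)*(y + 13*y) = (-62 + y)*(14*y) = 14*y*(-62 + y))
p = -723373/287356 (p = 7*(103339/(-287356)) = 7*(103339*(-1/287356)) = 7*(-103339/287356) = -723373/287356 ≈ -2.5173)
k(q) - p = 14*688*(-62 + 688) - 1*(-723373/287356) = 14*688*626 + 723373/287356 = 6029632 + 723373/287356 = 1732651656365/287356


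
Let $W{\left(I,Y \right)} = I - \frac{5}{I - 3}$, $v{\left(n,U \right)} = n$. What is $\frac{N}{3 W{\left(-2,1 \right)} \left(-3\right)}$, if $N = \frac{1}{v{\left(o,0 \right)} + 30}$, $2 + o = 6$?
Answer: $\frac{1}{306} \approx 0.003268$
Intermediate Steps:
$o = 4$ ($o = -2 + 6 = 4$)
$W{\left(I,Y \right)} = I - \frac{5}{-3 + I}$
$N = \frac{1}{34}$ ($N = \frac{1}{4 + 30} = \frac{1}{34} \approx 0.029412$)
$\frac{N}{3 W{\left(-2,1 \right)} \left(-3\right)} = \frac{1}{3 \frac{-5 + \left(-2\right)^{2} - -6}{-3 - 2} \left(-3\right)} \frac{1}{34} = \frac{1}{3 \frac{-5 + 4 + 6}{-5} \left(-3\right)} \frac{1}{34} = \frac{1}{3 \left(\left(- \frac{1}{5}\right) 5\right) \left(-3\right)} \frac{1}{34} = \frac{1}{3 \left(-1\right) \left(-3\right)} \frac{1}{34} = \frac{1}{\left(-3\right) \left(-3\right)} \frac{1}{34} = \frac{1}{9} \cdot \frac{1}{34} = \frac{1}{306}$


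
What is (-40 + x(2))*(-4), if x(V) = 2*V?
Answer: 144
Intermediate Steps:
(-40 + x(2))*(-4) = (-40 + 2*2)*(-4) = (-40 + 4)*(-4) = -36*(-4) = 144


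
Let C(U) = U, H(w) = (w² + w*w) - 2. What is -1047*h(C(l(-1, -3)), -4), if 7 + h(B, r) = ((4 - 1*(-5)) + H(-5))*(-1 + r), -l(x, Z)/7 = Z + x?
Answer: 305724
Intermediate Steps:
H(w) = -2 + 2*w² (H(w) = (w² + w²) - 2 = 2*w² - 2 = -2 + 2*w²)
l(x, Z) = -7*Z - 7*x (l(x, Z) = -7*(Z + x) = -7*Z - 7*x)
h(B, r) = -64 + 57*r (h(B, r) = -7 + ((4 - 1*(-5)) + (-2 + 2*(-5)²))*(-1 + r) = -7 + ((4 + 5) + (-2 + 2*25))*(-1 + r) = -7 + (9 + (-2 + 50))*(-1 + r) = -7 + (9 + 48)*(-1 + r) = -7 + 57*(-1 + r) = -7 + (-57 + 57*r) = -64 + 57*r)
-1047*h(C(l(-1, -3)), -4) = -1047*(-64 + 57*(-4)) = -1047*(-64 - 228) = -1047*(-292) = 305724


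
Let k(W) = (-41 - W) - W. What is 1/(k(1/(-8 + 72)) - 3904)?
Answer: -32/126241 ≈ -0.00025348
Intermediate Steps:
k(W) = -41 - 2*W
1/(k(1/(-8 + 72)) - 3904) = 1/((-41 - 2/(-8 + 72)) - 3904) = 1/((-41 - 2/64) - 3904) = 1/((-41 - 2*1/64) - 3904) = 1/((-41 - 1/32) - 3904) = 1/(-1313/32 - 3904) = 1/(-126241/32) = -32/126241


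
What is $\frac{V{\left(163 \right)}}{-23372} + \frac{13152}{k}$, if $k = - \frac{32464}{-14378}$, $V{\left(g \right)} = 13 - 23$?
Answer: $\frac{138113525321}{23710894} \approx 5824.9$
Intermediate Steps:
$V{\left(g \right)} = -10$
$k = \frac{16232}{7189}$ ($k = \left(-32464\right) \left(- \frac{1}{14378}\right) = \frac{16232}{7189} \approx 2.2579$)
$\frac{V{\left(163 \right)}}{-23372} + \frac{13152}{k} = - \frac{10}{-23372} + \frac{13152}{\frac{16232}{7189}} = \left(-10\right) \left(- \frac{1}{23372}\right) + 13152 \cdot \frac{7189}{16232} = \frac{5}{11686} + \frac{11818716}{2029} = \frac{138113525321}{23710894}$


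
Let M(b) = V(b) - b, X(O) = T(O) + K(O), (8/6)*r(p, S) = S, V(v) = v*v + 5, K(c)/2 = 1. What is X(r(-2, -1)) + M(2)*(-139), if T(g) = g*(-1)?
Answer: -3881/4 ≈ -970.25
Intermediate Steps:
K(c) = 2 (K(c) = 2*1 = 2)
V(v) = 5 + v² (V(v) = v² + 5 = 5 + v²)
T(g) = -g
r(p, S) = 3*S/4
X(O) = 2 - O (X(O) = -O + 2 = 2 - O)
M(b) = 5 + b² - b (M(b) = (5 + b²) - b = 5 + b² - b)
X(r(-2, -1)) + M(2)*(-139) = (2 - 3*(-1)/4) + (5 + 2² - 1*2)*(-139) = (2 - 1*(-¾)) + (5 + 4 - 2)*(-139) = (2 + ¾) + 7*(-139) = 11/4 - 973 = -3881/4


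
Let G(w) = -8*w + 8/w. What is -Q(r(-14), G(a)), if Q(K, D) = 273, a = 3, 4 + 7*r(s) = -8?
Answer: -273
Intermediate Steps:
r(s) = -12/7 (r(s) = -4/7 + (1/7)*(-8) = -4/7 - 8/7 = -12/7)
-Q(r(-14), G(a)) = -1*273 = -273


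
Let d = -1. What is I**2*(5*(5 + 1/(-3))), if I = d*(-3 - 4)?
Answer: 3430/3 ≈ 1143.3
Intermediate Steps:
I = 7 (I = -(-3 - 4) = -1*(-7) = 7)
I**2*(5*(5 + 1/(-3))) = 7**2*(5*(5 + 1/(-3))) = 49*(5*(5 - 1/3)) = 49*(5*(14/3)) = 49*(70/3) = 3430/3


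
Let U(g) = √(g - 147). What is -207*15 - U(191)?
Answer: -3105 - 2*√11 ≈ -3111.6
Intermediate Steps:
U(g) = √(-147 + g)
-207*15 - U(191) = -207*15 - √(-147 + 191) = -3105 - √44 = -3105 - 2*√11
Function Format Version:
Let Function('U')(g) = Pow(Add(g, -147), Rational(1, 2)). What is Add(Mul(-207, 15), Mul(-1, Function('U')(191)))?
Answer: Add(-3105, Mul(-2, Pow(11, Rational(1, 2)))) ≈ -3111.6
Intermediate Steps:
Function('U')(g) = Pow(Add(-147, g), Rational(1, 2))
Add(Mul(-207, 15), Mul(-1, Function('U')(191))) = Add(Mul(-207, 15), Mul(-1, Pow(Add(-147, 191), Rational(1, 2)))) = Add(-3105, Mul(-1, Pow(44, Rational(1, 2)))) = Add(-3105, Mul(-1, Mul(2, Pow(11, Rational(1, 2))))) = Add(-3105, Mul(-2, Pow(11, Rational(1, 2))))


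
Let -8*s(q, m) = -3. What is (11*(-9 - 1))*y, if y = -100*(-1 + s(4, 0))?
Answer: -6875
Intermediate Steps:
s(q, m) = 3/8 (s(q, m) = -⅛*(-3) = 3/8)
y = 125/2 (y = -100*(-1 + 3/8) = -100*(-5)/8 = -20*(-25/8) = 125/2 ≈ 62.500)
(11*(-9 - 1))*y = (11*(-9 - 1))*(125/2) = (11*(-10))*(125/2) = -110*125/2 = -6875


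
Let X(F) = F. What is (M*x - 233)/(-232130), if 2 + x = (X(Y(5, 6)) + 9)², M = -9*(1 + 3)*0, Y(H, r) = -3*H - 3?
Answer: 233/232130 ≈ 0.0010037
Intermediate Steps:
Y(H, r) = -3 - 3*H
M = 0 (M = -36*0 = -9*0 = 0)
x = 79 (x = -2 + ((-3 - 3*5) + 9)² = -2 + ((-3 - 15) + 9)² = -2 + (-18 + 9)² = -2 + (-9)² = -2 + 81 = 79)
(M*x - 233)/(-232130) = (0*79 - 233)/(-232130) = (0 - 233)*(-1/232130) = -233*(-1/232130) = 233/232130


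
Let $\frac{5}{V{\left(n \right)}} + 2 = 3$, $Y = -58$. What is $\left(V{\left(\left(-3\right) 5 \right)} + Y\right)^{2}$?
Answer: $2809$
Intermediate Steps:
$V{\left(n \right)} = 5$ ($V{\left(n \right)} = \frac{5}{-2 + 3} = \frac{5}{1} = 5 \cdot 1 = 5$)
$\left(V{\left(\left(-3\right) 5 \right)} + Y\right)^{2} = \left(5 - 58\right)^{2} = \left(-53\right)^{2} = 2809$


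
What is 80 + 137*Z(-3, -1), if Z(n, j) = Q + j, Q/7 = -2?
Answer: -1975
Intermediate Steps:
Q = -14 (Q = 7*(-2) = -14)
Z(n, j) = -14 + j
80 + 137*Z(-3, -1) = 80 + 137*(-14 - 1) = 80 + 137*(-15) = 80 - 2055 = -1975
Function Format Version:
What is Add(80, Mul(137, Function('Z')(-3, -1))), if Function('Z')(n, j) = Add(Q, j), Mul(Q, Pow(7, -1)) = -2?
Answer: -1975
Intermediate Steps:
Q = -14 (Q = Mul(7, -2) = -14)
Function('Z')(n, j) = Add(-14, j)
Add(80, Mul(137, Function('Z')(-3, -1))) = Add(80, Mul(137, Add(-14, -1))) = Add(80, Mul(137, -15)) = Add(80, -2055) = -1975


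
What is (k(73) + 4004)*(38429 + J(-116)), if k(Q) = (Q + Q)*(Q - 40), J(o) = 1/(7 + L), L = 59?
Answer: 1017062315/3 ≈ 3.3902e+8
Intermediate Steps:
J(o) = 1/66 (J(o) = 1/(7 + 59) = 1/66)
k(Q) = 2*Q*(-40 + Q) (k(Q) = (2*Q)*(-40 + Q) = 2*Q*(-40 + Q))
(k(73) + 4004)*(38429 + J(-116)) = (2*73*(-40 + 73) + 4004)*(38429 + 1/66) = (2*73*33 + 4004)*(2536315/66) = (4818 + 4004)*(2536315/66) = 8822*(2536315/66) = 1017062315/3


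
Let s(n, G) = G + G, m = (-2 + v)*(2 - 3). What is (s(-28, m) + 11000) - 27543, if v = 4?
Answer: -16547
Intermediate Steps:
m = -2 (m = (-2 + 4)*(2 - 3) = 2*(-1) = -2)
s(n, G) = 2*G
(s(-28, m) + 11000) - 27543 = (2*(-2) + 11000) - 27543 = (-4 + 11000) - 27543 = 10996 - 27543 = -16547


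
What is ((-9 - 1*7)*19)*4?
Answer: -1216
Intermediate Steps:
((-9 - 1*7)*19)*4 = ((-9 - 7)*19)*4 = -16*19*4 = -304*4 = -1216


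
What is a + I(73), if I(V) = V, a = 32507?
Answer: 32580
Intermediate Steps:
a + I(73) = 32507 + 73 = 32580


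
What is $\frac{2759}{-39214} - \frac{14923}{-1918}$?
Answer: $\frac{20710670}{2686159} \approx 7.7101$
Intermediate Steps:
$\frac{2759}{-39214} - \frac{14923}{-1918} = 2759 \left(- \frac{1}{39214}\right) - - \frac{14923}{1918} = - \frac{2759}{39214} + \frac{14923}{1918} = \frac{20710670}{2686159}$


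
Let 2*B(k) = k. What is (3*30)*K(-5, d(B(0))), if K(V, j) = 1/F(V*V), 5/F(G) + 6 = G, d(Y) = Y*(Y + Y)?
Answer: 342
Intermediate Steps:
B(k) = k/2
d(Y) = 2*Y**2 (d(Y) = Y*(2*Y) = 2*Y**2)
F(G) = 5/(-6 + G)
K(V, j) = -6/5 + V**2/5 (K(V, j) = 1/(5/(-6 + V*V)) = 1/(5/(-6 + V**2)) = -6/5 + V**2/5)
(3*30)*K(-5, d(B(0))) = (3*30)*(-6/5 + (1/5)*(-5)**2) = 90*(-6/5 + (1/5)*25) = 90*(-6/5 + 5) = 90*(19/5) = 342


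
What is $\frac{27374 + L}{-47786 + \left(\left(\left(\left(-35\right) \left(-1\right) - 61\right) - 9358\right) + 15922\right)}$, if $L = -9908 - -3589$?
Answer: $- \frac{21055}{41248} \approx -0.51045$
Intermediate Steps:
$L = -6319$ ($L = -9908 + 3589 = -6319$)
$\frac{27374 + L}{-47786 + \left(\left(\left(\left(-35\right) \left(-1\right) - 61\right) - 9358\right) + 15922\right)} = \frac{27374 - 6319}{-47786 + \left(\left(\left(\left(-35\right) \left(-1\right) - 61\right) - 9358\right) + 15922\right)} = \frac{21055}{-47786 + \left(\left(\left(35 - 61\right) - 9358\right) + 15922\right)} = \frac{21055}{-47786 + \left(\left(-26 - 9358\right) + 15922\right)} = \frac{21055}{-47786 + \left(-9384 + 15922\right)} = \frac{21055}{-47786 + 6538} = \frac{21055}{-41248} = 21055 \left(- \frac{1}{41248}\right) = - \frac{21055}{41248}$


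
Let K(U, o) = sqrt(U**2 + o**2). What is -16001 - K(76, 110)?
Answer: -16001 - 2*sqrt(4469) ≈ -16135.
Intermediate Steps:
-16001 - K(76, 110) = -16001 - sqrt(76**2 + 110**2) = -16001 - sqrt(5776 + 12100) = -16001 - sqrt(17876) = -16001 - 2*sqrt(4469)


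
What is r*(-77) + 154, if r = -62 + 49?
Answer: 1155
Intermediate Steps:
r = -13
r*(-77) + 154 = -13*(-77) + 154 = 1001 + 154 = 1155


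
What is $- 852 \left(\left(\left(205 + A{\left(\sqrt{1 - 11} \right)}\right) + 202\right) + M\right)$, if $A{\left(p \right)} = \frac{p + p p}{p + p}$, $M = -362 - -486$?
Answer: $-452838 - 426 i \sqrt{10} \approx -4.5284 \cdot 10^{5} - 1347.1 i$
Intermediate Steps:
$M = 124$ ($M = -362 + 486 = 124$)
$A{\left(p \right)} = \frac{p + p^{2}}{2 p}$
$- 852 \left(\left(\left(205 + A{\left(\sqrt{1 - 11} \right)}\right) + 202\right) + M\right) = - 852 \left(\left(\left(205 + \left(\frac{1}{2} + \frac{\sqrt{1 - 11}}{2}\right)\right) + 202\right) + 124\right) = - 852 \left(\left(\left(205 + \left(\frac{1}{2} + \frac{\sqrt{-10}}{2}\right)\right) + 202\right) + 124\right) = - 852 \left(\left(\left(205 + \left(\frac{1}{2} + \frac{i \sqrt{10}}{2}\right)\right) + 202\right) + 124\right) = - 852 \left(\left(\left(\frac{411}{2} + \frac{i \sqrt{10}}{2}\right) + 202\right) + 124\right) = - 852 \left(\left(\frac{815}{2} + \frac{i \sqrt{10}}{2}\right) + 124\right) = - 852 \left(\frac{1063}{2} + \frac{i \sqrt{10}}{2}\right) = -452838 - 426 i \sqrt{10}$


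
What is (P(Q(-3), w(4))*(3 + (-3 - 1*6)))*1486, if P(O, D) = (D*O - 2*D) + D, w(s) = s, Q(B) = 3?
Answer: -71328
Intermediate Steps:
P(O, D) = -D + D*O (P(O, D) = (-2*D + D*O) + D = -D + D*O)
(P(Q(-3), w(4))*(3 + (-3 - 1*6)))*1486 = ((4*(-1 + 3))*(3 + (-3 - 1*6)))*1486 = ((4*2)*(3 + (-3 - 6)))*1486 = (8*(3 - 9))*1486 = (8*(-6))*1486 = -48*1486 = -71328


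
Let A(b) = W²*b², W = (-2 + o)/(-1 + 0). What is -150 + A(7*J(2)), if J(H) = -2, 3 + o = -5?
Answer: 19450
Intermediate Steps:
o = -8 (o = -3 - 5 = -8)
W = 10 (W = (-2 - 8)/(-1 + 0) = -10/(-1) = -10*(-1) = 10)
A(b) = 100*b² (A(b) = 10²*b² = 100*b²)
-150 + A(7*J(2)) = -150 + 100*(7*(-2))² = -150 + 100*(-14)² = -150 + 100*196 = -150 + 19600 = 19450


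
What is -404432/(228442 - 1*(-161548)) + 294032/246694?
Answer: 3724647968/24052048265 ≈ 0.15486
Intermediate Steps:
-404432/(228442 - 1*(-161548)) + 294032/246694 = -404432/(228442 + 161548) + 294032*(1/246694) = -404432/389990 + 147016/123347 = -404432*1/389990 + 147016/123347 = -202216/194995 + 147016/123347 = 3724647968/24052048265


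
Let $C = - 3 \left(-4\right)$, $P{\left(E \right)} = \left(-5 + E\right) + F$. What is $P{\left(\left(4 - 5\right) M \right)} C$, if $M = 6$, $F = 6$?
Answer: $-60$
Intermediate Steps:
$P{\left(E \right)} = 1 + E$ ($P{\left(E \right)} = \left(-5 + E\right) + 6 = 1 + E$)
$C = 12$ ($C = \left(-1\right) \left(-12\right) = 12$)
$P{\left(\left(4 - 5\right) M \right)} C = \left(1 + \left(4 - 5\right) 6\right) 12 = \left(1 - 6\right) 12 = \left(-5\right) 12 = -60$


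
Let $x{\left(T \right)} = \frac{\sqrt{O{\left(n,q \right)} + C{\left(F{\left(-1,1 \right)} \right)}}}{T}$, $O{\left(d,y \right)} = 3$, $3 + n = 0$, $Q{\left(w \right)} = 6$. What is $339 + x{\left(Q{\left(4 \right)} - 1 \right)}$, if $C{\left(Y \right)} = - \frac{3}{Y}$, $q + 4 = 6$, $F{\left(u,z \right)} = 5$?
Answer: $339 + \frac{2 \sqrt{15}}{25} \approx 339.31$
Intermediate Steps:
$q = 2$ ($q = -4 + 6 = 2$)
$n = -3$ ($n = -3 + 0 = -3$)
$x{\left(T \right)} = \frac{2 \sqrt{15}}{5 T}$ ($x{\left(T \right)} = \frac{\sqrt{3 - \frac{3}{5}}}{T} = \frac{\sqrt{\frac{12}{5}}}{T} = \frac{\frac{2}{5} \sqrt{15}}{T} = \frac{2 \sqrt{15}}{5 T}$)
$339 + x{\left(Q{\left(4 \right)} - 1 \right)} = 339 + \frac{2 \sqrt{15}}{5 \left(6 - 1\right)} = 339 + \frac{2 \sqrt{15}}{5 \cdot 5} = 339 + \frac{2}{5} \sqrt{15} \cdot \frac{1}{5} = 339 + \frac{2 \sqrt{15}}{25}$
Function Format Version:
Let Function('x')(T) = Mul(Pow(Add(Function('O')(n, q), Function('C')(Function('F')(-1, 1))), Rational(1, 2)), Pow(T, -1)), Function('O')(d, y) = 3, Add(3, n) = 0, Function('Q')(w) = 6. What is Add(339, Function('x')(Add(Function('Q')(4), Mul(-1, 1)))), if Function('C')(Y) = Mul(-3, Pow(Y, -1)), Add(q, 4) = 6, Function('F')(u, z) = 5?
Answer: Add(339, Mul(Rational(2, 25), Pow(15, Rational(1, 2)))) ≈ 339.31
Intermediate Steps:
q = 2 (q = Add(-4, 6) = 2)
n = -3 (n = Add(-3, 0) = -3)
Function('x')(T) = Mul(Rational(2, 5), Pow(15, Rational(1, 2)), Pow(T, -1)) (Function('x')(T) = Mul(Pow(Add(3, Mul(-3, Pow(5, -1))), Rational(1, 2)), Pow(T, -1)) = Mul(Pow(Add(3, Mul(-3, Rational(1, 5))), Rational(1, 2)), Pow(T, -1)) = Mul(Pow(Add(3, Rational(-3, 5)), Rational(1, 2)), Pow(T, -1)) = Mul(Pow(Rational(12, 5), Rational(1, 2)), Pow(T, -1)) = Mul(Mul(Rational(2, 5), Pow(15, Rational(1, 2))), Pow(T, -1)) = Mul(Rational(2, 5), Pow(15, Rational(1, 2)), Pow(T, -1)))
Add(339, Function('x')(Add(Function('Q')(4), Mul(-1, 1)))) = Add(339, Mul(Rational(2, 5), Pow(15, Rational(1, 2)), Pow(Add(6, Mul(-1, 1)), -1))) = Add(339, Mul(Rational(2, 5), Pow(15, Rational(1, 2)), Pow(Add(6, -1), -1))) = Add(339, Mul(Rational(2, 5), Pow(15, Rational(1, 2)), Pow(5, -1))) = Add(339, Mul(Rational(2, 5), Pow(15, Rational(1, 2)), Rational(1, 5))) = Add(339, Mul(Rational(2, 25), Pow(15, Rational(1, 2))))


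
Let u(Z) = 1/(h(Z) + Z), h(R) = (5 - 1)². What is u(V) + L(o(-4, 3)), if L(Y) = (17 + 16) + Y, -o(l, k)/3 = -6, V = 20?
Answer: 1837/36 ≈ 51.028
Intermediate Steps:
o(l, k) = 18 (o(l, k) = -3*(-6) = 18)
h(R) = 16 (h(R) = 4² = 16)
L(Y) = 33 + Y
u(Z) = 1/(16 + Z)
u(V) + L(o(-4, 3)) = 1/(16 + 20) + (33 + 18) = 1/36 + 51 = 1837/36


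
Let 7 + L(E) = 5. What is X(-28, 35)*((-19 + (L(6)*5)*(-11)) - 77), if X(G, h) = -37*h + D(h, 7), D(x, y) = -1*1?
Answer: -18144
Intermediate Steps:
L(E) = -2 (L(E) = -7 + 5 = -2)
D(x, y) = -1
X(G, h) = -1 - 37*h (X(G, h) = -37*h - 1 = -1 - 37*h)
X(-28, 35)*((-19 + (L(6)*5)*(-11)) - 77) = (-1 - 37*35)*((-19 - 2*5*(-11)) - 77) = (-1 - 1295)*((-19 - 10*(-11)) - 77) = -1296*((-19 + 110) - 77) = -1296*(91 - 77) = -1296*14 = -18144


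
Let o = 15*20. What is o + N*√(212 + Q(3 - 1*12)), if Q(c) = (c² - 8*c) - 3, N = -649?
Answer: 300 - 649*√362 ≈ -12048.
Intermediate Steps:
Q(c) = -3 + c² - 8*c
o = 300
o + N*√(212 + Q(3 - 1*12)) = 300 - 649*√(212 + (-3 + (3 - 1*12)² - 8*(3 - 1*12))) = 300 - 649*√(212 + (-3 + (3 - 12)² - 8*(3 - 12))) = 300 - 649*√(212 + (-3 + (-9)² - 8*(-9))) = 300 - 649*√(212 + (-3 + 81 + 72)) = 300 - 649*√(212 + 150) = 300 - 649*√362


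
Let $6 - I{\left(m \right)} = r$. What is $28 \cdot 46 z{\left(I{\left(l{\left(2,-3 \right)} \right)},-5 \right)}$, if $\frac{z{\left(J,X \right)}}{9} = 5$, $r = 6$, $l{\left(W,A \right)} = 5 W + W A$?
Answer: $57960$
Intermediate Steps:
$l{\left(W,A \right)} = 5 W + A W$
$I{\left(m \right)} = 0$ ($I{\left(m \right)} = 6 - 6 = 0$)
$z{\left(J,X \right)} = 45$ ($z{\left(J,X \right)} = 9 \cdot 5 = 45$)
$28 \cdot 46 z{\left(I{\left(l{\left(2,-3 \right)} \right)},-5 \right)} = 28 \cdot 46 \cdot 45 = 1288 \cdot 45 = 57960$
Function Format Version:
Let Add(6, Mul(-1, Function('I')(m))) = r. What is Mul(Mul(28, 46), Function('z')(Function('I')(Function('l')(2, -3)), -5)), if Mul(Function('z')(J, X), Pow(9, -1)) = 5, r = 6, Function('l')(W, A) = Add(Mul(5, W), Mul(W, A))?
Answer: 57960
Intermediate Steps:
Function('l')(W, A) = Add(Mul(5, W), Mul(A, W))
Function('I')(m) = 0 (Function('I')(m) = Add(6, Mul(-1, 6)) = Add(6, -6) = 0)
Function('z')(J, X) = 45 (Function('z')(J, X) = Mul(9, 5) = 45)
Mul(Mul(28, 46), Function('z')(Function('I')(Function('l')(2, -3)), -5)) = Mul(Mul(28, 46), 45) = Mul(1288, 45) = 57960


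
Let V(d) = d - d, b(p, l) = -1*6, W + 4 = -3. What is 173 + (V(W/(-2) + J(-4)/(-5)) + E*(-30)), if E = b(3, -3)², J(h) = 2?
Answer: -907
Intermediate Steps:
W = -7 (W = -4 - 3 = -7)
b(p, l) = -6
V(d) = 0
E = 36 (E = (-6)² = 36)
173 + (V(W/(-2) + J(-4)/(-5)) + E*(-30)) = 173 + (0 + 36*(-30)) = 173 + (0 - 1080) = 173 - 1080 = -907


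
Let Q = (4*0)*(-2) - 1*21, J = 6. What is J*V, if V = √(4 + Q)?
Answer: 6*I*√17 ≈ 24.739*I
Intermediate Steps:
Q = -21 (Q = 0*(-2) - 21 = 0 - 21 = -21)
V = I*√17 (V = √(4 - 21) = √(-17) = I*√17 ≈ 4.1231*I)
J*V = 6*(I*√17) = 6*I*√17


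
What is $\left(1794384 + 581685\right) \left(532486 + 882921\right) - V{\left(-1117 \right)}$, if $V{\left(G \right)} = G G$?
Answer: $3363103447394$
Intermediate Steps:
$V{\left(G \right)} = G^{2}$
$\left(1794384 + 581685\right) \left(532486 + 882921\right) - V{\left(-1117 \right)} = \left(1794384 + 581685\right) \left(532486 + 882921\right) - \left(-1117\right)^{2} = 2376069 \cdot 1415407 - 1247689 = 3363104695083 - 1247689 = 3363103447394$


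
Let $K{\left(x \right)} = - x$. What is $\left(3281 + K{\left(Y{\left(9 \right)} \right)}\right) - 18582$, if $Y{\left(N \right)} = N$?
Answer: $-15310$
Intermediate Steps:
$\left(3281 + K{\left(Y{\left(9 \right)} \right)}\right) - 18582 = \left(3281 - 9\right) - 18582 = 3272 - 18582 = -15310$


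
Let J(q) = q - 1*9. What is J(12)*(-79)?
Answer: -237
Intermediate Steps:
J(q) = -9 + q (J(q) = q - 9 = -9 + q)
J(12)*(-79) = (-9 + 12)*(-79) = 3*(-79) = -237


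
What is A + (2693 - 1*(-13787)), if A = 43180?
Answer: 59660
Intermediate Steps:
A + (2693 - 1*(-13787)) = 43180 + (2693 - 1*(-13787)) = 43180 + (2693 + 13787) = 43180 + 16480 = 59660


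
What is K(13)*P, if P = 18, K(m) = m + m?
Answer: 468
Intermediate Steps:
K(m) = 2*m
K(13)*P = (2*13)*18 = 26*18 = 468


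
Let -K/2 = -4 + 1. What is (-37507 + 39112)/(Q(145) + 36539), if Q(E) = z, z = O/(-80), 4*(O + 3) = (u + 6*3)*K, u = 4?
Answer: 12840/292309 ≈ 0.043926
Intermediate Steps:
K = 6 (K = -2*(-4 + 1) = -2*(-3) = 6)
O = 30 (O = -3 + ((4 + 6*3)*6)/4 = -3 + ((4 + 18)*6)/4 = -3 + (22*6)/4 = -3 + (¼)*132 = -3 + 33 = 30)
z = -3/8 (z = 30/(-80) = 30*(-1/80) = -3/8 ≈ -0.37500)
Q(E) = -3/8
(-37507 + 39112)/(Q(145) + 36539) = (-37507 + 39112)/(-3/8 + 36539) = 1605/(292309/8) = 1605*(8/292309) = 12840/292309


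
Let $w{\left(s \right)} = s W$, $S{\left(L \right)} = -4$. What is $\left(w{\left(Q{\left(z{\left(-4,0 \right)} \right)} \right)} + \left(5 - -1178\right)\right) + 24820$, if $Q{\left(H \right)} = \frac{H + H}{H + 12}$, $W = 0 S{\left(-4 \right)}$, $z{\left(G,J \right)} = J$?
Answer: $26003$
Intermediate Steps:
$W = 0$ ($W = 0 \left(-4\right) = 0$)
$Q{\left(H \right)} = \frac{2 H}{12 + H}$
$w{\left(s \right)} = 0$ ($w{\left(s \right)} = s 0 = 0$)
$\left(w{\left(Q{\left(z{\left(-4,0 \right)} \right)} \right)} + \left(5 - -1178\right)\right) + 24820 = \left(0 + \left(5 - -1178\right)\right) + 24820 = \left(0 + \left(5 + 1178\right)\right) + 24820 = \left(0 + 1183\right) + 24820 = 1183 + 24820 = 26003$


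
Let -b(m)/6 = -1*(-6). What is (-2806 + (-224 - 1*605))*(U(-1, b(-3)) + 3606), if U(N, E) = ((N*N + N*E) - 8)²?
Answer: -16164845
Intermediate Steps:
b(m) = -36 (b(m) = -(-6)*(-6) = -6*6 = -36)
U(N, E) = (-8 + N² + E*N)² (U(N, E) = ((N² + E*N) - 8)² = (-8 + N² + E*N)²)
(-2806 + (-224 - 1*605))*(U(-1, b(-3)) + 3606) = (-2806 + (-224 - 1*605))*((-8 + (-1)² - 36*(-1))² + 3606) = (-2806 + (-224 - 605))*((-8 + 1 + 36)² + 3606) = (-2806 - 829)*(29² + 3606) = -3635*(841 + 3606) = -3635*4447 = -16164845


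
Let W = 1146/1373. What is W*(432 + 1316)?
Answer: 2003208/1373 ≈ 1459.0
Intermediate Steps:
W = 1146/1373 (W = 1146*(1/1373) = 1146/1373 ≈ 0.83467)
W*(432 + 1316) = 1146*(432 + 1316)/1373 = (1146/1373)*1748 = 2003208/1373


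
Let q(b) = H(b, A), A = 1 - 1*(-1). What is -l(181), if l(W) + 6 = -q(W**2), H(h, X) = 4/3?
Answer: 22/3 ≈ 7.3333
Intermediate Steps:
A = 2 (A = 1 + 1 = 2)
H(h, X) = 4/3 (H(h, X) = 4*(1/3) = 4/3)
q(b) = 4/3
l(W) = -22/3 (l(W) = -6 - 1*4/3 = -6 - 4/3 = -22/3)
-l(181) = -1*(-22/3) = 22/3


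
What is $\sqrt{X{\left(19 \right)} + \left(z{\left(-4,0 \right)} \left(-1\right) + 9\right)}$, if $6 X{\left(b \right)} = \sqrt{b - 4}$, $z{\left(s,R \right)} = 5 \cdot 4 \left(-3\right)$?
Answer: $\frac{\sqrt{2484 + 6 \sqrt{15}}}{6} \approx 8.3454$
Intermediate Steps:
$z{\left(s,R \right)} = -60$ ($z{\left(s,R \right)} = 20 \left(-3\right) = -60$)
$X{\left(b \right)} = \frac{\sqrt{-4 + b}}{6}$ ($X{\left(b \right)} = \frac{\sqrt{b - 4}}{6} = \frac{\sqrt{-4 + b}}{6}$)
$\sqrt{X{\left(19 \right)} + \left(z{\left(-4,0 \right)} \left(-1\right) + 9\right)} = \sqrt{\frac{\sqrt{-4 + 19}}{6} + \left(\left(-60\right) \left(-1\right) + 9\right)} = \sqrt{\frac{\sqrt{15}}{6} + \left(60 + 9\right)} = \sqrt{\frac{\sqrt{15}}{6} + 69} = \sqrt{69 + \frac{\sqrt{15}}{6}}$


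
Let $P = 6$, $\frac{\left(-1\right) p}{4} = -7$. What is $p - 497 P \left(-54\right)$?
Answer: $161056$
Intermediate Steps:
$p = 28$ ($p = \left(-4\right) \left(-7\right) = 28$)
$p - 497 P \left(-54\right) = 28 - 497 \cdot 6 \left(-54\right) = 28 - -161028 = 28 + 161028 = 161056$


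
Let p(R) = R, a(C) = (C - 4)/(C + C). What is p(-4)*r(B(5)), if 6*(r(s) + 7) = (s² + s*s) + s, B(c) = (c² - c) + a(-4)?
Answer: -574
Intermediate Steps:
a(C) = (-4 + C)/(2*C) (a(C) = (-4 + C)/((2*C)) = (-4 + C)*(1/(2*C)) = (-4 + C)/(2*C))
B(c) = 1 + c² - c (B(c) = (c² - c) + (½)*(-4 - 4)/(-4) = (c² - c) + (½)*(-¼)*(-8) = (c² - c) + 1 = 1 + c² - c)
r(s) = -7 + s²/3 + s/6 (r(s) = -7 + ((s² + s*s) + s)/6 = -7 + ((s² + s²) + s)/6 = -7 + (2*s² + s)/6 = -7 + (s + 2*s²)/6 = -7 + (s²/3 + s/6) = -7 + s²/3 + s/6)
p(-4)*r(B(5)) = -4*(-7 + (1 + 5² - 1*5)²/3 + (1 + 5² - 1*5)/6) = -4*(-7 + (1 + 25 - 5)²/3 + (1 + 25 - 5)/6) = -4*(-7 + (⅓)*21² + (⅙)*21) = -4*(-7 + (⅓)*441 + 7/2) = -4*(-7 + 147 + 7/2) = -4*287/2 = -574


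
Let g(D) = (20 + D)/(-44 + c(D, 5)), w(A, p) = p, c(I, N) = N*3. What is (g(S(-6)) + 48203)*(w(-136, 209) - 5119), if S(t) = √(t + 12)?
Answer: -6863526970/29 + 4910*√6/29 ≈ -2.3667e+8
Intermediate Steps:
c(I, N) = 3*N
S(t) = √(12 + t)
g(D) = -20/29 - D/29 (g(D) = (20 + D)/(-44 + 3*5) = (20 + D)/(-44 + 15) = (20 + D)/(-29) = (20 + D)*(-1/29) = -20/29 - D/29)
(g(S(-6)) + 48203)*(w(-136, 209) - 5119) = ((-20/29 - √(12 - 6)/29) + 48203)*(209 - 5119) = ((-20/29 - √6/29) + 48203)*(-4910) = (1397867/29 - √6/29)*(-4910) = -6863526970/29 + 4910*√6/29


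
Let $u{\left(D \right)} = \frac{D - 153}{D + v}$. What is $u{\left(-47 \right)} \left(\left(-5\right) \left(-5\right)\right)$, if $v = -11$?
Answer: $\frac{2500}{29} \approx 86.207$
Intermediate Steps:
$u{\left(D \right)} = \frac{-153 + D}{-11 + D}$ ($u{\left(D \right)} = \frac{D - 153}{D - 11} = \frac{-153 + D}{-11 + D}$)
$u{\left(-47 \right)} \left(\left(-5\right) \left(-5\right)\right) = \frac{-153 - 47}{-11 - 47} \left(\left(-5\right) \left(-5\right)\right) = \frac{1}{-58} \left(-200\right) 25 = \left(- \frac{1}{58}\right) \left(-200\right) 25 = \frac{100}{29} \cdot 25 = \frac{2500}{29}$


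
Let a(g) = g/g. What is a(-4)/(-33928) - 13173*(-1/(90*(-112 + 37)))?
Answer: -74490049/38169000 ≈ -1.9516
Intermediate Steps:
a(g) = 1
a(-4)/(-33928) - 13173*(-1/(90*(-112 + 37))) = 1/(-33928) - 13173*(-1/(90*(-112 + 37))) = 1*(-1/33928) - 13173/((-90*(-75))) = -1/33928 - 13173/6750 = -1/33928 - 13173*1/6750 = -1/33928 - 4391/2250 = -74490049/38169000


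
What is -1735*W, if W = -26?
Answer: 45110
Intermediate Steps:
-1735*W = -1735*(-26) = 45110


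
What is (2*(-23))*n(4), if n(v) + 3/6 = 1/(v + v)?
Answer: 69/4 ≈ 17.250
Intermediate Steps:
n(v) = -½ + 1/(2*v) (n(v) = -½ + 1/(v + v) = -½ + 1/(2*v))
(2*(-23))*n(4) = (2*(-23))*((½)*(1 - 1*4)/4) = -23*(1 - 4)/4 = -23*(-3)/4 = -46*(-3/8) = 69/4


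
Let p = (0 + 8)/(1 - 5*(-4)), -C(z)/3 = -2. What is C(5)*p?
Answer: 16/7 ≈ 2.2857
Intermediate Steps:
C(z) = 6 (C(z) = -3*(-2) = 6)
p = 8/21 (p = 8/(1 + 20) = 8/21 ≈ 0.38095)
C(5)*p = 6*(8/21) = 16/7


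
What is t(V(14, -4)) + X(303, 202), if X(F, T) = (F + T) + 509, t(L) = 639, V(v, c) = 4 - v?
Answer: 1653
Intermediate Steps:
X(F, T) = 509 + F + T
t(V(14, -4)) + X(303, 202) = 639 + (509 + 303 + 202) = 639 + 1014 = 1653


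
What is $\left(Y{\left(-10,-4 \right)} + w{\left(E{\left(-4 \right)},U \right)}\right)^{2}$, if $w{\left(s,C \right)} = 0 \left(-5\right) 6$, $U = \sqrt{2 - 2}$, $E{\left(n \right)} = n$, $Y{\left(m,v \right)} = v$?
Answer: $16$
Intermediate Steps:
$U = 0$ ($U = \sqrt{0} = 0$)
$w{\left(s,C \right)} = 0$ ($w{\left(s,C \right)} = 0 \cdot 6 = 0$)
$\left(Y{\left(-10,-4 \right)} + w{\left(E{\left(-4 \right)},U \right)}\right)^{2} = \left(-4 + 0\right)^{2} = \left(-4\right)^{2} = 16$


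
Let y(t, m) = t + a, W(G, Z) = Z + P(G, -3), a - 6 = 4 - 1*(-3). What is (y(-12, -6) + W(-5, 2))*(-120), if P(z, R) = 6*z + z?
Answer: 3840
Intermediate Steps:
P(z, R) = 7*z
a = 13 (a = 6 + (4 - 1*(-3)) = 6 + (4 + 3) = 6 + 7 = 13)
W(G, Z) = Z + 7*G
y(t, m) = 13 + t (y(t, m) = t + 13 = 13 + t)
(y(-12, -6) + W(-5, 2))*(-120) = ((13 - 12) + (2 + 7*(-5)))*(-120) = (1 + (2 - 35))*(-120) = (1 - 33)*(-120) = -32*(-120) = 3840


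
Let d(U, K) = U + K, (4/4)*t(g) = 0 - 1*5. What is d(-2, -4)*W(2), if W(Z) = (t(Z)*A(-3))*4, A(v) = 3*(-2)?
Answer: -720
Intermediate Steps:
A(v) = -6
t(g) = -5 (t(g) = 0 - 1*5 = 0 - 5 = -5)
d(U, K) = K + U
W(Z) = 120 (W(Z) = -5*(-6)*4 = 30*4 = 120)
d(-2, -4)*W(2) = (-4 - 2)*120 = -6*120 = -720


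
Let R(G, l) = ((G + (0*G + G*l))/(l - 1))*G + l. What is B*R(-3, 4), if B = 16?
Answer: 304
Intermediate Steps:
R(G, l) = l + G*(G + G*l)/(-1 + l) (R(G, l) = ((G + (0 + G*l))/(-1 + l))*G + l = ((G + G*l)/(-1 + l))*G + l = G*(G + G*l)/(-1 + l) + l = l + G*(G + G*l)/(-1 + l))
B*R(-3, 4) = 16*(((-3)² + 4² - 1*4 + 4*(-3)²)/(-1 + 4)) = 16*((9 + 16 - 4 + 4*9)/3) = 16*((9 + 16 - 4 + 36)/3) = 16*((⅓)*57) = 16*19 = 304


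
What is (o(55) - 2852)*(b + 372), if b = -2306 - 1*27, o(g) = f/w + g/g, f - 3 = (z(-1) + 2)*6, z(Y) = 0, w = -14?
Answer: 78300769/14 ≈ 5.5929e+6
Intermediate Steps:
f = 15 (f = 3 + (0 + 2)*6 = 3 + 2*6 = 3 + 12 = 15)
o(g) = -1/14 (o(g) = 15/(-14) + g/g = 15*(-1/14) + 1 = -15/14 + 1 = -1/14)
b = -2333 (b = -2306 - 27 = -2333)
(o(55) - 2852)*(b + 372) = (-1/14 - 2852)*(-2333 + 372) = -39929/14*(-1961) = 78300769/14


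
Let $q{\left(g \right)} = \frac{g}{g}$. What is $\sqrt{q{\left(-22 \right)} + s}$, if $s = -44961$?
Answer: $4 i \sqrt{2810} \approx 212.04 i$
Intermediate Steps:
$q{\left(g \right)} = 1$
$\sqrt{q{\left(-22 \right)} + s} = \sqrt{1 - 44961} = \sqrt{-44960} = 4 i \sqrt{2810}$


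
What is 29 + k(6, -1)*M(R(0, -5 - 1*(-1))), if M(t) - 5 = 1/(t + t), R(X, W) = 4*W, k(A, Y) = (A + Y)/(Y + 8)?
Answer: 7291/224 ≈ 32.549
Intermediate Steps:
k(A, Y) = (A + Y)/(8 + Y)
M(t) = 5 + 1/(2*t) (M(t) = 5 + 1/(t + t) = 5 + 1/(2*t))
29 + k(6, -1)*M(R(0, -5 - 1*(-1))) = 29 + ((6 - 1)/(8 - 1))*(5 + 1/(2*((4*(-5 - 1*(-1)))))) = 29 + (5/7)*(5 + 1/(2*((4*(-5 + 1))))) = 29 + ((⅐)*5)*(5 + 1/(2*((4*(-4))))) = 29 + 5*(5 + (½)/(-16))/7 = 29 + 5*(5 + (½)*(-1/16))/7 = 29 + 5*(5 - 1/32)/7 = 29 + (5/7)*(159/32) = 29 + 795/224 = 7291/224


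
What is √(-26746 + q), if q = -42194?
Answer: 6*I*√1915 ≈ 262.56*I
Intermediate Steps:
√(-26746 + q) = √(-26746 - 42194) = √(-68940) = 6*I*√1915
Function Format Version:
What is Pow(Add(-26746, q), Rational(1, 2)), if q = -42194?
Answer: Mul(6, I, Pow(1915, Rational(1, 2))) ≈ Mul(262.56, I)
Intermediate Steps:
Pow(Add(-26746, q), Rational(1, 2)) = Pow(Add(-26746, -42194), Rational(1, 2)) = Pow(-68940, Rational(1, 2)) = Mul(6, I, Pow(1915, Rational(1, 2)))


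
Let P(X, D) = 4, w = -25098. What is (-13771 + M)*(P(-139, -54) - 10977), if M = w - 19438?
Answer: 639802711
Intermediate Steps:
M = -44536 (M = -25098 - 19438 = -44536)
(-13771 + M)*(P(-139, -54) - 10977) = (-13771 - 44536)*(4 - 10977) = -58307*(-10973) = 639802711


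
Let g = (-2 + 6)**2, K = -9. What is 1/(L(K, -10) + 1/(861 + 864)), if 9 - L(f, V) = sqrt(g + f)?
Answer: 3826050/31461043 + 2975625*sqrt(7)/220227301 ≈ 0.15736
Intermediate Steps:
g = 16 (g = 4**2 = 16)
L(f, V) = 9 - sqrt(16 + f)
1/(L(K, -10) + 1/(861 + 864)) = 1/((9 - sqrt(16 - 9)) + 1/(861 + 864)) = 1/((9 - sqrt(7)) + 1/1725) = 1/(15526/1725 - sqrt(7))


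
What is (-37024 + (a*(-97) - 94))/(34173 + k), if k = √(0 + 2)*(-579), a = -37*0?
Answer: -140937046/129680383 - 7163774*√2/389041149 ≈ -1.1128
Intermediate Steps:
a = 0
k = -579*√2 (k = √2*(-579) = -579*√2 ≈ -818.83)
(-37024 + (a*(-97) - 94))/(34173 + k) = (-37024 + (0*(-97) - 94))/(34173 - 579*√2) = (-37024 + (0 - 94))/(34173 - 579*√2) = (-37024 - 94)/(34173 - 579*√2) = -37118/(34173 - 579*√2)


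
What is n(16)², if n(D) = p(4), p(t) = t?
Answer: 16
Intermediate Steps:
n(D) = 4
n(16)² = 4² = 16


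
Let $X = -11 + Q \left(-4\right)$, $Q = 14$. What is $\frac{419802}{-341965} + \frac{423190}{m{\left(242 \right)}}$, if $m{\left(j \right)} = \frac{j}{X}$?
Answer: $- \frac{4848042435767}{41377765} \approx -1.1717 \cdot 10^{5}$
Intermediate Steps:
$X = -67$ ($X = -11 + 14 \left(-4\right) = -11 - 56 = -67$)
$m{\left(j \right)} = - \frac{j}{67}$ ($m{\left(j \right)} = \frac{j}{-67} = j \left(- \frac{1}{67}\right) = - \frac{j}{67}$)
$\frac{419802}{-341965} + \frac{423190}{m{\left(242 \right)}} = \frac{419802}{-341965} + \frac{423190}{\left(- \frac{1}{67}\right) 242} = 419802 \left(- \frac{1}{341965}\right) + \frac{423190}{- \frac{242}{67}} = - \frac{419802}{341965} + 423190 \left(- \frac{67}{242}\right) = - \frac{419802}{341965} - \frac{14176865}{121} = - \frac{4848042435767}{41377765}$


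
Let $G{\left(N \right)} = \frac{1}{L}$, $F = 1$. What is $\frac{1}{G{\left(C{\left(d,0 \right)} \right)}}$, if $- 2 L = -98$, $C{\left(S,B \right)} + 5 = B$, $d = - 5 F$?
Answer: $49$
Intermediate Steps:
$d = -5$ ($d = \left(-5\right) 1 = -5$)
$C{\left(S,B \right)} = -5 + B$
$L = 49$ ($L = \left(- \frac{1}{2}\right) \left(-98\right) = 49$)
$G{\left(N \right)} = \frac{1}{49}$
$\frac{1}{G{\left(C{\left(d,0 \right)} \right)}} = \frac{1}{\frac{1}{49}} = 49$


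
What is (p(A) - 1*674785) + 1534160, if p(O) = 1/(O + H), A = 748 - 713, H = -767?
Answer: 629062499/732 ≈ 8.5938e+5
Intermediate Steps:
A = 35
p(O) = 1/(-767 + O) (p(O) = 1/(O - 767) = 1/(-767 + O))
(p(A) - 1*674785) + 1534160 = (1/(-767 + 35) - 1*674785) + 1534160 = (1/(-732) - 674785) + 1534160 = (-1/732 - 674785) + 1534160 = -493942621/732 + 1534160 = 629062499/732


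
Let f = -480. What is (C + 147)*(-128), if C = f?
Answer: 42624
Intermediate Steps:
C = -480
(C + 147)*(-128) = (-480 + 147)*(-128) = -333*(-128) = 42624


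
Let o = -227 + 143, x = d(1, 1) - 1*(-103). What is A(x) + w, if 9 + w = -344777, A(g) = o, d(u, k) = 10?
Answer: -344870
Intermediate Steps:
x = 113 (x = 10 - 1*(-103) = 10 + 103 = 113)
o = -84
A(g) = -84
w = -344786 (w = -9 - 344777 = -344786)
A(x) + w = -84 - 344786 = -344870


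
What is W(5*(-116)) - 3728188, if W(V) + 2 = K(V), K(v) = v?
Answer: -3728770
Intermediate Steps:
W(V) = -2 + V
W(5*(-116)) - 3728188 = (-2 + 5*(-116)) - 3728188 = (-2 - 580) - 3728188 = -582 - 3728188 = -3728770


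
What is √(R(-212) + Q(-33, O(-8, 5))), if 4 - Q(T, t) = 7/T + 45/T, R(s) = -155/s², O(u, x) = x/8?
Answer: √272731173/6996 ≈ 2.3606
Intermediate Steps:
O(u, x) = x/8 (O(u, x) = x*(⅛) = x/8)
R(s) = -155/s²
Q(T, t) = 4 - 52/T (Q(T, t) = 4 - (7/T + 45/T) = 4 - 52/T)
√(R(-212) + Q(-33, O(-8, 5))) = √(-155/(-212)² + (4 - 52/(-33))) = √(-155*1/44944 + (4 - 52*(-1/33))) = √(-155/44944 + (4 + 52/33)) = √(-155/44944 + 184/33) = √(8264581/1483152) = √272731173/6996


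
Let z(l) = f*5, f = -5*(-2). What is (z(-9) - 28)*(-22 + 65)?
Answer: 946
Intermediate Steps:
f = 10
z(l) = 50 (z(l) = 10*5 = 50)
(z(-9) - 28)*(-22 + 65) = (50 - 28)*(-22 + 65) = 22*43 = 946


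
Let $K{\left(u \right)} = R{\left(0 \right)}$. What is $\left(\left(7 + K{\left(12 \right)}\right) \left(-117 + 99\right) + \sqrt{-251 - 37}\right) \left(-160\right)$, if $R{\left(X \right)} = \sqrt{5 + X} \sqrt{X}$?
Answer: $20160 - 1920 i \sqrt{2} \approx 20160.0 - 2715.3 i$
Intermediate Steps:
$R{\left(X \right)} = \sqrt{X} \sqrt{5 + X}$
$K{\left(u \right)} = 0$ ($K{\left(u \right)} = \sqrt{0} \sqrt{5 + 0} = 0 \sqrt{5} = 0$)
$\left(\left(7 + K{\left(12 \right)}\right) \left(-117 + 99\right) + \sqrt{-251 - 37}\right) \left(-160\right) = \left(\left(7 + 0\right) \left(-117 + 99\right) + \sqrt{-251 - 37}\right) \left(-160\right) = \left(7 \left(-18\right) + \sqrt{-288}\right) \left(-160\right) = \left(-126 + 12 i \sqrt{2}\right) \left(-160\right) = 20160 - 1920 i \sqrt{2}$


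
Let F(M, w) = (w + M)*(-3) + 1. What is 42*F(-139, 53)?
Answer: 10878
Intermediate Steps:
F(M, w) = 1 - 3*M - 3*w (F(M, w) = (M + w)*(-3) + 1 = (-3*M - 3*w) + 1 = 1 - 3*M - 3*w)
42*F(-139, 53) = 42*(1 - 3*(-139) - 3*53) = 42*(1 + 417 - 159) = 42*259 = 10878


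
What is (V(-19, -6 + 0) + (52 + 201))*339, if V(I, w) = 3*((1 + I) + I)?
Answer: 48138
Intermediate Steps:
V(I, w) = 3 + 6*I (V(I, w) = 3*(1 + 2*I) = 3 + 6*I)
(V(-19, -6 + 0) + (52 + 201))*339 = ((3 + 6*(-19)) + (52 + 201))*339 = ((3 - 114) + 253)*339 = (-111 + 253)*339 = 142*339 = 48138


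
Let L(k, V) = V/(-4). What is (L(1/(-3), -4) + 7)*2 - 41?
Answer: -25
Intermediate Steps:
L(k, V) = -V/4 (L(k, V) = V*(-1/4) = -V/4)
(L(1/(-3), -4) + 7)*2 - 41 = (-1/4*(-4) + 7)*2 - 41 = (1 + 7)*2 - 41 = 8*2 - 41 = 16 - 41 = -25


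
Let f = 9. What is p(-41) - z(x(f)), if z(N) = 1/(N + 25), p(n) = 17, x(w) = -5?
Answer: 339/20 ≈ 16.950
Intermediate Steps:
z(N) = 1/(25 + N)
p(-41) - z(x(f)) = 17 - 1/(25 - 5) = 17 - 1/20 = 339/20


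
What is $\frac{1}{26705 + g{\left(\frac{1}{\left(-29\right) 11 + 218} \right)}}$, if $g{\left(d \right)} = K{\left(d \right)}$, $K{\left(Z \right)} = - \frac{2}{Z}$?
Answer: $\frac{1}{26907} \approx 3.7165 \cdot 10^{-5}$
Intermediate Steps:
$g{\left(d \right)} = - \frac{2}{d}$
$\frac{1}{26705 + g{\left(\frac{1}{\left(-29\right) 11 + 218} \right)}} = \frac{1}{26705 - \frac{2}{\frac{1}{\left(-29\right) 11 + 218}}} = \frac{1}{26705 - \frac{2}{\frac{1}{-319 + 218}}} = \frac{1}{26705 - \frac{2}{\frac{1}{-101}}} = \frac{1}{26705 - \frac{2}{- \frac{1}{101}}} = \frac{1}{26705 - -202} = \frac{1}{26705 + 202} = \frac{1}{26907}$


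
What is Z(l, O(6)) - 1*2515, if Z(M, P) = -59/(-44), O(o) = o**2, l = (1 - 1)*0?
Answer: -110601/44 ≈ -2513.7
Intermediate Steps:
l = 0 (l = 0*0 = 0)
Z(M, P) = 59/44 (Z(M, P) = -59*(-1/44) = 59/44)
Z(l, O(6)) - 1*2515 = 59/44 - 1*2515 = 59/44 - 2515 = -110601/44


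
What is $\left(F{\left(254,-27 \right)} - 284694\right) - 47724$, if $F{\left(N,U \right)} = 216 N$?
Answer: $-277554$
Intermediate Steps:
$\left(F{\left(254,-27 \right)} - 284694\right) - 47724 = \left(216 \cdot 254 - 284694\right) - 47724 = \left(54864 - 284694\right) - 47724 = -229830 - 47724 = -277554$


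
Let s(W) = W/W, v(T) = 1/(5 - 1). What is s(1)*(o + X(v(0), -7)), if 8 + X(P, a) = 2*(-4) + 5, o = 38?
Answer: 27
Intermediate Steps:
v(T) = ¼ (v(T) = 1/4 = ¼)
s(W) = 1
X(P, a) = -11 (X(P, a) = -8 + (2*(-4) + 5) = -8 + (-8 + 5) = -8 - 3 = -11)
s(1)*(o + X(v(0), -7)) = 1*(38 - 11) = 1*27 = 27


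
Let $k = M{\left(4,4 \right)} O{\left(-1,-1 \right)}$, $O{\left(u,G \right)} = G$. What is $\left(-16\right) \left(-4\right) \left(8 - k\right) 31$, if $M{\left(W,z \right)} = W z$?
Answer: $47616$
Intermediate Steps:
$k = -16$ ($k = 4 \cdot 4 \left(-1\right) = 16 \left(-1\right) = -16$)
$\left(-16\right) \left(-4\right) \left(8 - k\right) 31 = \left(-16\right) \left(-4\right) \left(8 - -16\right) 31 = 64 \left(8 + 16\right) 31 = 64 \cdot 24 \cdot 31 = 1536 \cdot 31 = 47616$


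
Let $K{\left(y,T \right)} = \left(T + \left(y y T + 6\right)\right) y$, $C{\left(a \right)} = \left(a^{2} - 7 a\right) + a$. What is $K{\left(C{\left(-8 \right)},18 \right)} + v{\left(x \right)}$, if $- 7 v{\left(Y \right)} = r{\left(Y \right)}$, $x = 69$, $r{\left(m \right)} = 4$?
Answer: $\frac{177039740}{7} \approx 2.5291 \cdot 10^{7}$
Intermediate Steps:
$C{\left(a \right)} = a^{2} - 6 a$
$v{\left(Y \right)} = - \frac{4}{7}$ ($v{\left(Y \right)} = \left(- \frac{1}{7}\right) 4 = - \frac{4}{7}$)
$K{\left(y,T \right)} = y \left(6 + T + T y^{2}\right)$ ($K{\left(y,T \right)} = \left(T + \left(y^{2} T + 6\right)\right) y = \left(T + \left(T y^{2} + 6\right)\right) y = \left(T + \left(6 + T y^{2}\right)\right) y = \left(6 + T + T y^{2}\right) y = y \left(6 + T + T y^{2}\right)$)
$K{\left(C{\left(-8 \right)},18 \right)} + v{\left(x \right)} = - 8 \left(-6 - 8\right) \left(6 + 18 + 18 \left(- 8 \left(-6 - 8\right)\right)^{2}\right) - \frac{4}{7} = \left(-8\right) \left(-14\right) \left(6 + 18 + 18 \left(\left(-8\right) \left(-14\right)\right)^{2}\right) - \frac{4}{7} = 112 \left(6 + 18 + 18 \cdot 112^{2}\right) - \frac{4}{7} = 112 \left(6 + 18 + 18 \cdot 12544\right) - \frac{4}{7} = 112 \left(6 + 18 + 225792\right) - \frac{4}{7} = 112 \cdot 225816 - \frac{4}{7} = 25291392 - \frac{4}{7} = \frac{177039740}{7}$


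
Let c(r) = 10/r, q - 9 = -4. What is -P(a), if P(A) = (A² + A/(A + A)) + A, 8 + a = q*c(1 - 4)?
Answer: -10517/18 ≈ -584.28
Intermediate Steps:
q = 5 (q = 9 - 4 = 5)
a = -74/3 (a = -8 + 5*(10/(1 - 4)) = -8 + 5*(10/(-3)) = -8 + 5*(10*(-⅓)) = -8 + 5*(-10/3) = -8 - 50/3 = -74/3 ≈ -24.667)
P(A) = ½ + A + A² (P(A) = (A² + A/((2*A))) + A = (A² + (1/(2*A))*A) + A = (A² + ½) + A = (½ + A²) + A = ½ + A + A²)
-P(a) = -(½ - 74/3 + (-74/3)²) = -(½ - 74/3 + 5476/9) = -1*10517/18 = -10517/18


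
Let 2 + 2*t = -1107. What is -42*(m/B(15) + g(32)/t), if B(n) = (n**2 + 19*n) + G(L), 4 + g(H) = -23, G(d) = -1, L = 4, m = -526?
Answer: 23345616/564481 ≈ 41.358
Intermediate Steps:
g(H) = -27 (g(H) = -4 - 23 = -27)
t = -1109/2 (t = -1 + (1/2)*(-1107) = -1 - 1107/2 = -1109/2 ≈ -554.50)
B(n) = -1 + n**2 + 19*n (B(n) = (n**2 + 19*n) - 1 = -1 + n**2 + 19*n)
-42*(m/B(15) + g(32)/t) = -42*(-526/(-1 + 15**2 + 19*15) - 27/(-1109/2)) = -42*(-526/(-1 + 225 + 285) - 27*(-2/1109)) = -42*(-526/509 + 54/1109) = -42*(-555848/564481) = 23345616/564481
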